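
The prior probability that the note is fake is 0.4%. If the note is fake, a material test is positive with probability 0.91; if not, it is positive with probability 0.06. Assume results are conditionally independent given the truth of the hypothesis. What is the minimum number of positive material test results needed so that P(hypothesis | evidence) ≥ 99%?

Prior odds: 0.004 ÷ 0.996 = 1/249.
Likelihood ratio of a positive = 0.91/0.06 = 91/6.
Target odds: 0.99 ÷ 0.01 = 99.
Require (91/6)ⁿ ≥ 99 ÷ (1/249) = 24651.
(91/6)³ = 753571/216 falls short of 24651 but (91/6)⁴ = 68574961/1296 reaches it, so n = 4.

4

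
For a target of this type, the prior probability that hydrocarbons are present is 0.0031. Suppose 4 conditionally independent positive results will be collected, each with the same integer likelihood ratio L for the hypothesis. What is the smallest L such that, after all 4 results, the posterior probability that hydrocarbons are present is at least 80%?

6

Prior odds = 0.0031/0.9969 = 31/9969.
Target odds = 0.8/0.2 = 4.
Need L⁴ ≥ 4 ÷ (31/9969) = 39876/31.
5⁴ = 625 < 39876/31 ≤ 1296 = 6⁴, so L = 6.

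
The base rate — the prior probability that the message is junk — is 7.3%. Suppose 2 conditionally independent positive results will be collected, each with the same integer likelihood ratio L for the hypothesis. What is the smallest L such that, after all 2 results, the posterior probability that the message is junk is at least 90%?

Prior odds = 0.073/0.927 = 73/927.
Target odds = 0.9/0.1 = 9.
Need L² ≥ 9 ÷ (73/927) = 8343/73.
10² = 100 < 8343/73 ≤ 121 = 11², so L = 11.

11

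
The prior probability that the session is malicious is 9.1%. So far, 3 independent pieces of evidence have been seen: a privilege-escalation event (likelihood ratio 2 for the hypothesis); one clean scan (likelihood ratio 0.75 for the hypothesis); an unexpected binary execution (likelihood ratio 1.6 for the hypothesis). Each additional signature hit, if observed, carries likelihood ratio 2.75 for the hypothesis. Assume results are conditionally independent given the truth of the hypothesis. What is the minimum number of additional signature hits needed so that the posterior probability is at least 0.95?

5

Prior odds = 0.091/0.909 = 91/909.
Combined Bayes factor of the evidence already in hand = 2 × 0.75 × 1.6 = 2.4.
Odds after that evidence = (91/909) × 2.4 = 364/1515.
Target odds = 0.95/0.05 = 19.
Need 2.75ⁿ ≥ 19 ÷ (364/1515) = 28785/364.
2.75⁴ = 57.19140625 falls short of 28785/364 but 2.75⁵ = 161051/1024 reaches it, so n = 5.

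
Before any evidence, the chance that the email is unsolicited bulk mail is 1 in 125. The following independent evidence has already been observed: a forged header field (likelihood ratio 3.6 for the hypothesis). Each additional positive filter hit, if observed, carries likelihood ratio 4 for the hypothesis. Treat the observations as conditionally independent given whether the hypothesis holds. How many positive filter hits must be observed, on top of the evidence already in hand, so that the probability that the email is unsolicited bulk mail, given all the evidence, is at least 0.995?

7

Prior odds = 0.008/0.992 = 1/124.
Bayes factor of the evidence already in hand = 3.6.
Odds after that evidence = (1/124) × 3.6 = 9/310.
Target odds = 0.995/0.005 = 199.
Need 4ⁿ ≥ 199 ÷ (9/310) = 61690/9.
4⁶ = 4096 falls short of 61690/9 but 4⁷ = 16384 reaches it, so n = 7.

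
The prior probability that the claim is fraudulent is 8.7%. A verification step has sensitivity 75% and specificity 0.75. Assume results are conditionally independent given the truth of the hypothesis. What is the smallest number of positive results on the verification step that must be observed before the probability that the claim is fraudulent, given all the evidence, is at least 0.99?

7

Prior odds: 0.087 ÷ 0.913 = 87/913.
False-positive rate = 1 − 0.75 = 0.25; likelihood ratio of a positive = 0.75/0.25 = 3.
Target odds: 0.99 ÷ 0.01 = 99.
Require 3ⁿ ≥ 99 ÷ (87/913) = 30129/29.
3⁶ = 729 falls short of 30129/29 but 3⁷ = 2187 reaches it, so n = 7.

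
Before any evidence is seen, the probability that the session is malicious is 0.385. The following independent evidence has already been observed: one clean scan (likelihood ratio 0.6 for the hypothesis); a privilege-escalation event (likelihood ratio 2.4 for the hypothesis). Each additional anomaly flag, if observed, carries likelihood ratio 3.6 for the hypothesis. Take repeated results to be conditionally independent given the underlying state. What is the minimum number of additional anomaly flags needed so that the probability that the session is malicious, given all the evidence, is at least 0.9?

Prior odds = 0.385/0.615 = 77/123.
Combined Bayes factor of the evidence already in hand = 0.6 × 2.4 = 1.44.
Odds after that evidence = (77/123) × 1.44 = 924/1025.
Target odds = 0.9/0.1 = 9.
Need 3.6ⁿ ≥ 9 ÷ (924/1025) = 3075/308.
3.6¹ = 3.6 falls short of 3075/308 but 3.6² = 12.96 reaches it, so n = 2.

2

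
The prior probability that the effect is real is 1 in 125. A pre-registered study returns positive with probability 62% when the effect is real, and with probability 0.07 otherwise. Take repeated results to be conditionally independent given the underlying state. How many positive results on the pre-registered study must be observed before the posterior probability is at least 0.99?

Prior odds = 0.008/0.992 = 1/124.
Likelihood ratio of a positive result = 0.62/0.07 = 62/7.
Target posterior odds = 0.99/0.01 = 99.
Require (62/7)ⁿ ≥ 99 ÷ (1/124) = 12276.
(62/7)⁴ = 14776336/2401 falls short of 12276 but (62/7)⁵ = 916132832/16807 reaches it, so n = 5.

5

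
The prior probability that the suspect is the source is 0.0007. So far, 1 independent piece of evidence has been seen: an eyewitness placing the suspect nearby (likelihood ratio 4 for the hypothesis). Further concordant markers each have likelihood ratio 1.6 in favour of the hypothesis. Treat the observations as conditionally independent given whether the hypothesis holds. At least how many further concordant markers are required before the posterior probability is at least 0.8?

16

Prior odds = 0.0007/0.9993 = 7/9993.
Bayes factor of the evidence already in hand = 4.
Odds after that evidence = (7/9993) × 4 = 28/9993.
Target odds = 0.8/0.2 = 4.
Need 1.6ⁿ ≥ 4 ÷ (28/9993) = 9993/7.
1.6¹⁵ ≈1152.92 falls short of 9993/7 but 1.6¹⁶ ≈1844.67 reaches it, so n = 16.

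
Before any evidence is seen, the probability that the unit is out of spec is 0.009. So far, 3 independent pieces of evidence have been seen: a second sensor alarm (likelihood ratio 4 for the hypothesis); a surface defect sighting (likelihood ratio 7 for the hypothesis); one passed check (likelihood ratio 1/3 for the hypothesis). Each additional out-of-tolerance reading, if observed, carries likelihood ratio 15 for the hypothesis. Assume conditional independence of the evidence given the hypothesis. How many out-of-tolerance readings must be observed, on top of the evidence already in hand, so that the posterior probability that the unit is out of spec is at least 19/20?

Prior odds = 0.009/0.991 = 9/991.
Combined Bayes factor of the evidence already in hand = 4 × 7 × (1/3) = 28/3.
Odds after that evidence = (9/991) × 28/3 = 84/991.
Target odds = 0.95/0.05 = 19.
Need 15ⁿ ≥ 19 ÷ (84/991) = 18829/84.
15¹ = 15 falls short of 18829/84 but 15² = 225 reaches it, so n = 2.

2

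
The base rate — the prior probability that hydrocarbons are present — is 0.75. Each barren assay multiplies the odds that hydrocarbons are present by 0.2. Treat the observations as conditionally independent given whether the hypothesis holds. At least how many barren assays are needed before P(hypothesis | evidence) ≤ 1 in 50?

Prior odds: 0.75 ÷ 0.25 = 3.
Likelihood ratio per barren assay = 0.2.
Target posterior odds = 0.02/0.98 = 1/49.
Need 3 × 0.2ⁿ ≤ 1/49, i.e. 0.2ⁿ ≤ 1/147.
0.2³ = 0.008 is still above 1/147 but 0.2⁴ = 0.0016 is at or below it, so n = 4.

4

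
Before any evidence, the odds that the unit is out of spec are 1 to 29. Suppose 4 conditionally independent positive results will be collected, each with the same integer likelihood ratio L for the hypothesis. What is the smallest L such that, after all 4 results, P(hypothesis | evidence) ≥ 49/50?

Prior odds = 1/29.
Target odds = 0.98/0.02 = 49.
Need L⁴ ≥ 49 ÷ (1/29) = 1421.
6⁴ = 1296 < 1421 ≤ 2401 = 7⁴, so L = 7.

7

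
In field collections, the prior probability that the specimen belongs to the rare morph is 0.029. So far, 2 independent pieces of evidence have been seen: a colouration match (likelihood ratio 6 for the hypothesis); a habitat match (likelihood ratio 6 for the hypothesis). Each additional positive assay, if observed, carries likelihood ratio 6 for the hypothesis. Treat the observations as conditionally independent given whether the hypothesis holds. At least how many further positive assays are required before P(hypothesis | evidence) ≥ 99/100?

Prior odds = 0.029/0.971 = 29/971.
Combined Bayes factor of the evidence already in hand = 6 × 6 = 36.
Odds after that evidence = (29/971) × 36 = 1044/971.
Target odds = 0.99/0.01 = 99.
Need 6ⁿ ≥ 99 ÷ (1044/971) = 10681/116.
6² = 36 falls short of 10681/116 but 6³ = 216 reaches it, so n = 3.

3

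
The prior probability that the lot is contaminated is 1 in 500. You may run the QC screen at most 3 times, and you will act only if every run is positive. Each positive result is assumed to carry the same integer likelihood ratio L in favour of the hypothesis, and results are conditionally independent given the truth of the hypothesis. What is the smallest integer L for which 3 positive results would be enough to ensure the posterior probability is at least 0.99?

Prior odds = 0.002/0.998 = 1/499.
Target odds = 0.99/0.01 = 99.
Need L³ ≥ 99 ÷ (1/499) = 49401.
36³ = 46656 < 49401 ≤ 50653 = 37³, so L = 37.

37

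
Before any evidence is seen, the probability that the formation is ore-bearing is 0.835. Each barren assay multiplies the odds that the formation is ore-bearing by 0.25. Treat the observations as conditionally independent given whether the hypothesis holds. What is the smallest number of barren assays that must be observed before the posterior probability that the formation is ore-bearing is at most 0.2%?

6

Prior odds: 0.835 ÷ 0.165 = 167/33.
Likelihood ratio per barren assay = 0.25.
Target odds: 0.002 ÷ 0.998 = 1/499.
Require 0.25ⁿ ≤ 1/499 ÷ (167/33) = 33/83333.
0.25⁵ = 1/1024 is still above 33/83333 but 0.25⁶ = 1/4096 is at or below it, so n = 6.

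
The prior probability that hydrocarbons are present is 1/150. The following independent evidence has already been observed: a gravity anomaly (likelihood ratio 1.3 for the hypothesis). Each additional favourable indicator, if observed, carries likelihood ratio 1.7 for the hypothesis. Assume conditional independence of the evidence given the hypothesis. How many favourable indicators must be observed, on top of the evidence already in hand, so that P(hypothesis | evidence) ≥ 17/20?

13

Prior odds = (1/150)/(149/150) = 1/149.
Bayes factor of the evidence already in hand = 1.3.
Odds after that evidence = (1/149) × 1.3 = 13/1490.
Target odds = 0.85/0.15 = 17/3.
Need 1.7ⁿ ≥ 17/3 ÷ (13/1490) = 25330/39.
1.7¹² ≈582.622 falls short of 25330/39 but 1.7¹³ ≈990.458 reaches it, so n = 13.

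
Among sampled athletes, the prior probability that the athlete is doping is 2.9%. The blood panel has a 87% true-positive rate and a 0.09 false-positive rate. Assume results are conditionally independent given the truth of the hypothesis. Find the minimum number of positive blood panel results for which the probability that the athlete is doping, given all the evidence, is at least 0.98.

Prior odds = 0.029/0.971 = 29/971.
Likelihood ratio of a positive result = 0.87/0.09 = 29/3.
Target odds: 0.98 ÷ 0.02 = 49.
Require (29/3)ⁿ ≥ 49 ÷ (29/971) = 47579/29.
(29/3)³ = 24389/27 falls short of 47579/29 but (29/3)⁴ = 707281/81 reaches it, so n = 4.

4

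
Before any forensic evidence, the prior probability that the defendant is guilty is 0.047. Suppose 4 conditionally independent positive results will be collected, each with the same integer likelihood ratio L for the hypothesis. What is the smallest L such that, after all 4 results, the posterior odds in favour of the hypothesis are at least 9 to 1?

4

Prior odds = 0.047/0.953 = 47/953.
Target odds = 9.
Need L⁴ ≥ 9 ÷ (47/953) = 8577/47.
3⁴ = 81 < 8577/47 ≤ 256 = 4⁴, so L = 4.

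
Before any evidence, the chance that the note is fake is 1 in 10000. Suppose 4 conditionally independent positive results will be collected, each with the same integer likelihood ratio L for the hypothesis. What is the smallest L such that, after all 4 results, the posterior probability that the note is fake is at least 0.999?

57

Prior odds = 0.0001/0.9999 = 1/9999.
Target odds = 0.999/0.001 = 999.
Need L⁴ ≥ 999 ÷ (1/9999) = 9989001.
56⁴ = 9834496 < 9989001 ≤ 10556001 = 57⁴, so L = 57.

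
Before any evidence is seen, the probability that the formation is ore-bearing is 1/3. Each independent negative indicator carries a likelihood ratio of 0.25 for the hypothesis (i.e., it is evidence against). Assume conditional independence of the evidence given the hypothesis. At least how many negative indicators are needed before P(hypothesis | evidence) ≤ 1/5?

Prior odds = (1/3)/(2/3) = 0.5.
Likelihood ratio per negative indicator = 0.25.
Target posterior odds = 0.2/0.8 = 0.25.
Need 0.5 × 0.25ⁿ ≤ 0.25, i.e. 0.25ⁿ ≤ 0.5.
0.25¹ = 0.25, which is already at or below the required 0.5; so n = 1.

1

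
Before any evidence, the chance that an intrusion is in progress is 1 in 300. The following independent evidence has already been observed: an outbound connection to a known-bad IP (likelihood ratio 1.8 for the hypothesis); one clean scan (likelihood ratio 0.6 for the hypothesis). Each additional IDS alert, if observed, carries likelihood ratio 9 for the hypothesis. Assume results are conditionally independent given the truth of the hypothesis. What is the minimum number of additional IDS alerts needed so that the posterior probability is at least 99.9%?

Prior odds = (1/300)/(299/300) = 1/299.
Combined Bayes factor of the evidence already in hand = 1.8 × 0.6 = 1.08.
Odds after that evidence = (1/299) × 1.08 = 27/7475.
Target odds = 0.999/0.001 = 999.
Need 9ⁿ ≥ 999 ÷ (27/7475) = 276575.
9⁵ = 59049 falls short of 276575 but 9⁶ = 531441 reaches it, so n = 6.

6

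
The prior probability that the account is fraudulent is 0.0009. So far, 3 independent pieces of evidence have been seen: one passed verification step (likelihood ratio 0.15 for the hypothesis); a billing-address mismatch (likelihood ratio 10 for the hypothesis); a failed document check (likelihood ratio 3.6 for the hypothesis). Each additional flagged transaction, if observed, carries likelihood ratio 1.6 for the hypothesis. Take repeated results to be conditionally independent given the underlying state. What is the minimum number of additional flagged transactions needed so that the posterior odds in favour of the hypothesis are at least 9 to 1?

Prior odds = 0.0009/0.9991 = 9/9991.
Combined Bayes factor of the evidence already in hand = 0.15 × 10 × 3.6 = 5.4.
Odds after that evidence = (9/9991) × 5.4 = 243/49955.
Target odds = 9.
Need 1.6ⁿ ≥ 9 ÷ (243/49955) = 49955/27.
1.6¹⁶ ≈1844.67 falls short of 49955/27 but 1.6¹⁷ ≈2951.48 reaches it, so n = 17.

17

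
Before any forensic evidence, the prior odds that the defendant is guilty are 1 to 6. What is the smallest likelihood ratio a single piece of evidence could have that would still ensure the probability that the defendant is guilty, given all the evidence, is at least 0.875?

Prior odds = 1/6.
Target odds = 0.875/0.125 = 7.
Required Bayes factor = 7 ÷ (1/6) = 42.

42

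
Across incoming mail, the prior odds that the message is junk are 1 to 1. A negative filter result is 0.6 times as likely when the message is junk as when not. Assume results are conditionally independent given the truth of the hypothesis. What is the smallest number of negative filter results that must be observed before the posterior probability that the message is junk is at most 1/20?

6

Prior odds = 1.
Likelihood ratio per negative filter result = 0.6.
Target odds: 0.05 ÷ 0.95 = 1/19.
Need 1 × 0.6ⁿ ≤ 1/19, i.e. 0.6ⁿ ≤ 1/19.
0.6⁵ = 0.07776 is still above 1/19 but 0.6⁶ = 729/15625 is at or below it, so n = 6.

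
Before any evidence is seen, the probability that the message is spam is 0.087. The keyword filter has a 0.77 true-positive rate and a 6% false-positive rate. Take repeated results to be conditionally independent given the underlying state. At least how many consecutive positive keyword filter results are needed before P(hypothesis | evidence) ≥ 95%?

3

Prior odds: 0.087 ÷ 0.913 = 87/913.
Likelihood ratio of a positive result = 0.77/0.06 = 77/6.
Target odds: 0.95 ÷ 0.05 = 19.
Need (87/913) × (77/6)ⁿ ≥ 19, i.e. (77/6)ⁿ ≥ 17347/87.
(77/6)² = 5929/36 falls short of 17347/87 but (77/6)³ = 456533/216 reaches it, so n = 3.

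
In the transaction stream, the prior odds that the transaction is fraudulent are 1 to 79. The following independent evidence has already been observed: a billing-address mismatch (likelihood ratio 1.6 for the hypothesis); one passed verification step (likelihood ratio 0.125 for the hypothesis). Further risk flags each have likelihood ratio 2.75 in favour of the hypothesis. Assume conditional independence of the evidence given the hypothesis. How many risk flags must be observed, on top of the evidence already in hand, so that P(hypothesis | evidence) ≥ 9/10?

Prior odds = 1/79.
Combined Bayes factor of the evidence already in hand = 1.6 × 0.125 = 0.2.
Odds after that evidence = (1/79) × 0.2 = 1/395.
Target odds = 0.9/0.1 = 9.
Need 2.75ⁿ ≥ 9 ÷ (1/395) = 3555.
2.75⁸ = 214358881/65536 falls short of 3555 but 2.75⁹ ≈8994.86 reaches it, so n = 9.

9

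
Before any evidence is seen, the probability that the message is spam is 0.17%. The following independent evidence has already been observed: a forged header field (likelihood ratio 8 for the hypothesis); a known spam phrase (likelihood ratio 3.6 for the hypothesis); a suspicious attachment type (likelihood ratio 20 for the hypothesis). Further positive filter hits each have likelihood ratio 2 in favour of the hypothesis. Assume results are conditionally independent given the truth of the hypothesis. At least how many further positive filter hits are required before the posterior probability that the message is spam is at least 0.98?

6

Prior odds = 0.0017/0.9983 = 17/9983.
Combined Bayes factor of the evidence already in hand = 8 × 3.6 × 20 = 576.
Odds after that evidence = (17/9983) × 576 = 9792/9983.
Target odds = 0.98/0.02 = 49.
Need 2ⁿ ≥ 49 ÷ (9792/9983) = 489167/9792.
2⁵ = 32 falls short of 489167/9792 but 2⁶ = 64 reaches it, so n = 6.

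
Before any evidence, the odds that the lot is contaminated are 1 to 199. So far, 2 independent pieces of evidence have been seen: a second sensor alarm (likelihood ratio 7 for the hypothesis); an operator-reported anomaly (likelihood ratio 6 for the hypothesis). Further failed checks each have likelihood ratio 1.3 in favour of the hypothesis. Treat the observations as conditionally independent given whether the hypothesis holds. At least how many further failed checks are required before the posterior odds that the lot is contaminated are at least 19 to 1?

Prior odds = 1/199.
Combined Bayes factor of the evidence already in hand = 7 × 6 = 42.
Odds after that evidence = (1/199) × 42 = 42/199.
Target odds = 19.
Need 1.3ⁿ ≥ 19 ÷ (42/199) = 3781/42.
1.3¹⁷ ≈86.5042 falls short of 3781/42 but 1.3¹⁸ ≈112.455 reaches it, so n = 18.

18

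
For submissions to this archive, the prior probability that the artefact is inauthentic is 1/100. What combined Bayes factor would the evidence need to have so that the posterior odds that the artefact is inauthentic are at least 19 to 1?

1881

Prior odds = 0.01/0.99 = 1/99.
Target odds = 19.
Required Bayes factor = 19 ÷ (1/99) = 1881.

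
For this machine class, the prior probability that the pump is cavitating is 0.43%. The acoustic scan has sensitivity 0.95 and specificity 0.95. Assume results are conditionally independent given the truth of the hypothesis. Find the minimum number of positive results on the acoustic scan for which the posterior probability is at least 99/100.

Prior odds = 0.0043/0.9957 = 43/9957.
False-positive rate = 1 − 0.95 = 0.05; likelihood ratio of a positive = 0.95/0.05 = 19.
Target odds: 0.99 ÷ 0.01 = 99.
Require 19ⁿ ≥ 99 ÷ (43/9957) = 985743/43.
19³ = 6859 falls short of 985743/43 but 19⁴ = 130321 reaches it, so n = 4.

4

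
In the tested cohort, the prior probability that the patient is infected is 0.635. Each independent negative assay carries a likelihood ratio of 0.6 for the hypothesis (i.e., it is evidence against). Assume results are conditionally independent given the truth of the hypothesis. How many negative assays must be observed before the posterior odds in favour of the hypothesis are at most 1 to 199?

12

Prior odds = 0.635/0.365 = 127/73.
Likelihood ratio per negative assay = 0.6.
Target odds = 1/199.
Require 0.6ⁿ ≤ 1/199 ÷ (127/73) = 73/25273.
0.6¹¹ = 177147/48828125 is still above 73/25273 but 0.6¹² = 531441/244140625 is at or below it, so n = 12.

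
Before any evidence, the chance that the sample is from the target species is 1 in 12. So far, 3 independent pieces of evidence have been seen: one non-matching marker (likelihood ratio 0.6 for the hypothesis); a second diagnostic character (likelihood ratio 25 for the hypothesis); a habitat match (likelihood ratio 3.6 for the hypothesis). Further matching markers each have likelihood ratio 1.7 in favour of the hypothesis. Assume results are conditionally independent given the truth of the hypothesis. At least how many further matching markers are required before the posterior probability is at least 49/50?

Prior odds = (1/12)/(11/12) = 1/11.
Combined Bayes factor of the evidence already in hand = 0.6 × 25 × 3.6 = 54.
Odds after that evidence = (1/11) × 54 = 54/11.
Target odds = 0.98/0.02 = 49.
Need 1.7ⁿ ≥ 49 ÷ (54/11) = 539/54.
1.7⁴ = 8.3521 falls short of 539/54 but 1.7⁵ = 1419857/100000 reaches it, so n = 5.

5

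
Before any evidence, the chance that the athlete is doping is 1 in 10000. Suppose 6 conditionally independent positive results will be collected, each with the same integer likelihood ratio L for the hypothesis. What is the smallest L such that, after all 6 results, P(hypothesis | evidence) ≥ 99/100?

10

Prior odds = 0.0001/0.9999 = 1/9999.
Target odds = 0.99/0.01 = 99.
Need L⁶ ≥ 99 ÷ (1/9999) = 989901.
9⁶ = 531441 < 989901 ≤ 1000000 = 10⁶, so L = 10.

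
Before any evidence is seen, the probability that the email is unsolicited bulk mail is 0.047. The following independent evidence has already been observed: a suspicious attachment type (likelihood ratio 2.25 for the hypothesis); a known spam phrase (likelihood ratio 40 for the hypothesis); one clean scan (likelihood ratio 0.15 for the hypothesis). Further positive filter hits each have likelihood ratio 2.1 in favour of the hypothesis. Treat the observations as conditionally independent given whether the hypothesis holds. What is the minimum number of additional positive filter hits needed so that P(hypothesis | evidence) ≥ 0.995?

Prior odds = 0.047/0.953 = 47/953.
Combined Bayes factor of the evidence already in hand = 2.25 × 40 × 0.15 = 13.5.
Odds after that evidence = (47/953) × 13.5 = 1269/1906.
Target odds = 0.995/0.005 = 199.
Need 2.1ⁿ ≥ 199 ÷ (1269/1906) = 379294/1269.
2.1⁷ ≈180.109 falls short of 379294/1269 but 2.1⁸ ≈378.229 reaches it, so n = 8.

8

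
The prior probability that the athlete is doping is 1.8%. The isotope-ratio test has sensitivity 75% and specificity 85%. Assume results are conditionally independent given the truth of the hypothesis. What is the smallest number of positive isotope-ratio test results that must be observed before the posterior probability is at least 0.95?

5

Prior odds = 0.018/0.982 = 9/491.
False-positive rate = 1 − 0.85 = 0.15; likelihood ratio of a positive = 0.75/0.15 = 5.
Target odds: 0.95 ÷ 0.05 = 19.
Require 5ⁿ ≥ 19 ÷ (9/491) = 9329/9.
5⁴ = 625 falls short of 9329/9 but 5⁵ = 3125 reaches it, so n = 5.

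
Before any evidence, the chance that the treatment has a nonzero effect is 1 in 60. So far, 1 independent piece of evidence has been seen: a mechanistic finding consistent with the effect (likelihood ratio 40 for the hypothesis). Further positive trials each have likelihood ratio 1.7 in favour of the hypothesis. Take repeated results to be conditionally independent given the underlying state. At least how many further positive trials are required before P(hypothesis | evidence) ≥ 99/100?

Prior odds = (1/60)/(59/60) = 1/59.
Bayes factor of the evidence already in hand = 40.
Odds after that evidence = (1/59) × 40 = 40/59.
Target odds = 0.99/0.01 = 99.
Need 1.7ⁿ ≥ 99 ÷ (40/59) = 146.025.
1.7⁹ ≈118.588 falls short of 146.025 but 1.7¹⁰ ≈201.599 reaches it, so n = 10.

10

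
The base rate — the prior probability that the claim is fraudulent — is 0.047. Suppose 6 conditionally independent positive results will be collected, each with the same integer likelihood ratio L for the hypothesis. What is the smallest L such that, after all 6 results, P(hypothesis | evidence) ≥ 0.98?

Prior odds = 0.047/0.953 = 47/953.
Target odds = 0.98/0.02 = 49.
Need L⁶ ≥ 49 ÷ (47/953) = 46697/47.
3⁶ = 729 < 46697/47 ≤ 4096 = 4⁶, so L = 4.

4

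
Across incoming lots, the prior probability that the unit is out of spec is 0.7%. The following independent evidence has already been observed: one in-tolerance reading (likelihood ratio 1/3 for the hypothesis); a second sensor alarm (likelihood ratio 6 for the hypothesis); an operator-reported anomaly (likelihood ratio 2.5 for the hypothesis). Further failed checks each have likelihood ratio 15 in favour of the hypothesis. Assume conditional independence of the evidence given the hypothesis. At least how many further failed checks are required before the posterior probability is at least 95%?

3

Prior odds = 0.007/0.993 = 7/993.
Combined Bayes factor of the evidence already in hand = (1/3) × 6 × 2.5 = 5.
Odds after that evidence = (7/993) × 5 = 35/993.
Target odds = 0.95/0.05 = 19.
Need 15ⁿ ≥ 19 ÷ (35/993) = 18867/35.
15² = 225 falls short of 18867/35 but 15³ = 3375 reaches it, so n = 3.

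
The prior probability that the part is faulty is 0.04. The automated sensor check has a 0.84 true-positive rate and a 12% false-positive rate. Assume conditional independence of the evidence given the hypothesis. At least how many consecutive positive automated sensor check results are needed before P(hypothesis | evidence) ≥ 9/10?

Prior odds = 0.04/0.96 = 1/24.
Likelihood ratio of a positive result = 0.84/0.12 = 7.
Target odds: 0.9 ÷ 0.1 = 9.
Need (1/24) × 7ⁿ ≥ 9, i.e. 7ⁿ ≥ 216.
7² = 49 falls short of 216 but 7³ = 343 reaches it, so n = 3.

3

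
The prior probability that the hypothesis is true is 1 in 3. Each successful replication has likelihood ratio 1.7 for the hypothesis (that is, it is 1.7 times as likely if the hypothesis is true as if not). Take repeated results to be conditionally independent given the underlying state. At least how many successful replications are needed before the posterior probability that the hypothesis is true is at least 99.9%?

15

Prior odds = (1/3)/(2/3) = 0.5.
Likelihood ratio per successful replication = 1.7.
Target posterior odds = 0.999/0.001 = 999.
Need 0.5 × 1.7ⁿ ≥ 999, i.e. 1.7ⁿ ≥ 1998.
1.7¹⁴ ≈1683.78 falls short of 1998 but 1.7¹⁵ ≈2862.42 reaches it, so n = 15.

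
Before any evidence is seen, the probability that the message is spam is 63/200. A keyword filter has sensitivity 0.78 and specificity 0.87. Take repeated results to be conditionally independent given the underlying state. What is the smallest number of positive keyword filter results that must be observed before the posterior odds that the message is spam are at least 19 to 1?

3

Prior odds = 0.315/0.685 = 63/137.
False-positive rate = 1 − 0.87 = 0.13; likelihood ratio of a positive = 0.78/0.13 = 6.
Target odds = 19.
Require 6ⁿ ≥ 19 ÷ (63/137) = 2603/63.
6² = 36 falls short of 2603/63 but 6³ = 216 reaches it, so n = 3.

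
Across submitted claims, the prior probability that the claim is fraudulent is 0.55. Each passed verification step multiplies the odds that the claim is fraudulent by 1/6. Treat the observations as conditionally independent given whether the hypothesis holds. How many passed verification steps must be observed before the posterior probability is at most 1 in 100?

Prior odds = 0.55/0.45 = 11/9.
Likelihood ratio per passed verification step = 1/6.
Target posterior odds = 0.01/0.99 = 1/99.
Need (11/9) × (1/6)ⁿ ≤ 1/99, i.e. (1/6)ⁿ ≤ 1/121.
(1/6)² = 1/36 is still above 1/121 but (1/6)³ = 1/216 is at or below it, so n = 3.

3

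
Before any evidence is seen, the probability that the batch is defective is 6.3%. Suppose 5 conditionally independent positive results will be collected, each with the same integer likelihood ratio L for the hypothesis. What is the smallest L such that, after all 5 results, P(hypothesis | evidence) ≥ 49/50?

Prior odds = 0.063/0.937 = 63/937.
Target odds = 0.98/0.02 = 49.
Need L⁵ ≥ 49 ÷ (63/937) = 6559/9.
3⁵ = 243 < 6559/9 ≤ 1024 = 4⁵, so L = 4.

4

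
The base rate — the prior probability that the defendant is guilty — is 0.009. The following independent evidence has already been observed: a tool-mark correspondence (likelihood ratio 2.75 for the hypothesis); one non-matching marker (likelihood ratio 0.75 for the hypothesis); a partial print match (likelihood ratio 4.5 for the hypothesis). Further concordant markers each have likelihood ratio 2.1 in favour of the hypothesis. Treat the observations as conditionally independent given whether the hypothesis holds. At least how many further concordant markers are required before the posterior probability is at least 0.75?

5

Prior odds = 0.009/0.991 = 9/991.
Combined Bayes factor of the evidence already in hand = 2.75 × 0.75 × 4.5 = 9.28125.
Odds after that evidence = (9/991) × 9.28125 = 2673/31712.
Target odds = 0.75/0.25 = 3.
Need 2.1ⁿ ≥ 3 ÷ (2673/31712) = 31712/891.
2.1⁴ = 19.4481 falls short of 31712/891 but 2.1⁵ = 4084101/100000 reaches it, so n = 5.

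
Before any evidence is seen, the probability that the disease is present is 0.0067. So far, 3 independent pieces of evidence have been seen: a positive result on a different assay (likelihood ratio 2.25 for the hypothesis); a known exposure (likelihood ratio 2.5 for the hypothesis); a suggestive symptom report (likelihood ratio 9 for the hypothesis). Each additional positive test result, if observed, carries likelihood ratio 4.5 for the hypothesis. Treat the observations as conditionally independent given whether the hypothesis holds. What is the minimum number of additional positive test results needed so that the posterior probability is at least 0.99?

4

Prior odds = 0.0067/0.9933 = 67/9933.
Combined Bayes factor of the evidence already in hand = 2.25 × 2.5 × 9 = 50.625.
Odds after that evidence = (67/9933) × 50.625 = 9045/26488.
Target odds = 0.99/0.01 = 99.
Need 4.5ⁿ ≥ 99 ÷ (9045/26488) = 291368/1005.
4.5³ = 91.125 falls short of 291368/1005 but 4.5⁴ = 410.0625 reaches it, so n = 4.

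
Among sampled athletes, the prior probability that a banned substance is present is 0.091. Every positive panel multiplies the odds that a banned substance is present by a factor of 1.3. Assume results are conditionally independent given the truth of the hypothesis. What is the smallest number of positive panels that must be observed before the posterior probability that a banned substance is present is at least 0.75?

Prior odds = 0.091/0.909 = 91/909.
Likelihood ratio per positive panel = 1.3.
Target posterior odds = 0.75/0.25 = 3.
Need (91/909) × 1.3ⁿ ≥ 3, i.e. 1.3ⁿ ≥ 2727/91.
1.3¹² ≈23.2981 falls short of 2727/91 but 1.3¹³ ≈30.2875 reaches it, so n = 13.

13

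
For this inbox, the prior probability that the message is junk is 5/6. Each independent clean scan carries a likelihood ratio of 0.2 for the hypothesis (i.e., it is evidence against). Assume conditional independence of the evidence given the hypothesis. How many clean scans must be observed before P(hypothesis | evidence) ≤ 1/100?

4

Prior odds: (5/6) ÷ (1/6) = 5.
Likelihood ratio per clean scan = 0.2.
Target posterior odds = 0.01/0.99 = 1/99.
Require 0.2ⁿ ≤ 1/99 ÷ 5 = 1/495.
0.2³ = 0.008 is still above 1/495 but 0.2⁴ = 0.0016 is at or below it, so n = 4.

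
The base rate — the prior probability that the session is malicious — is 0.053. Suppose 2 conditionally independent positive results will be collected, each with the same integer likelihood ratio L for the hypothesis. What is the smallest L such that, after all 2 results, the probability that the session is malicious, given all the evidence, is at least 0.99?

43

Prior odds = 0.053/0.947 = 53/947.
Target odds = 0.99/0.01 = 99.
Need L² ≥ 99 ÷ (53/947) = 93753/53.
42² = 1764 < 93753/53 ≤ 1849 = 43², so L = 43.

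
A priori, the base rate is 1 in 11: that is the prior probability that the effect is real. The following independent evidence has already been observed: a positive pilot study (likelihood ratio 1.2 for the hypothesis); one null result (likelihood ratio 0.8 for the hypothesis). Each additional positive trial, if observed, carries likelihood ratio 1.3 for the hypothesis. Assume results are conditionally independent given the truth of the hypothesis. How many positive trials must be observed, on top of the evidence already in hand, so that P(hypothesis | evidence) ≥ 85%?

Prior odds = (1/11)/(10/11) = 0.1.
Combined Bayes factor of the evidence already in hand = 1.2 × 0.8 = 0.96.
Odds after that evidence = 0.1 × 0.96 = 0.096.
Target odds = 0.85/0.15 = 17/3.
Need 1.3ⁿ ≥ 17/3 ÷ 0.096 = 2125/36.
1.3¹⁵ ≈51.1859 falls short of 2125/36 but 1.3¹⁶ ≈66.5417 reaches it, so n = 16.

16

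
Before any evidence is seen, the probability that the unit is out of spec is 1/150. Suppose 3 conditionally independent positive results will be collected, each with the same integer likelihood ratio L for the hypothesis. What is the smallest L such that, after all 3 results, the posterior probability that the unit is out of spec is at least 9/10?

Prior odds = (1/150)/(149/150) = 1/149.
Target odds = 0.9/0.1 = 9.
Need L³ ≥ 9 ÷ (1/149) = 1341.
11³ = 1331 < 1341 ≤ 1728 = 12³, so L = 12.

12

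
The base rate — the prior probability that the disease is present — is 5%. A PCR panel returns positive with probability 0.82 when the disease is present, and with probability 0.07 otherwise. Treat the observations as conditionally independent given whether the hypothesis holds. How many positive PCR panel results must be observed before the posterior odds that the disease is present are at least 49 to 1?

Prior odds = 0.05/0.95 = 1/19.
Likelihood ratio of a positive result = 0.82/0.07 = 82/7.
Target odds = 49.
Need (1/19) × (82/7)ⁿ ≥ 49, i.e. (82/7)ⁿ ≥ 931.
(82/7)² = 6724/49 falls short of 931 but (82/7)³ = 551368/343 reaches it, so n = 3.

3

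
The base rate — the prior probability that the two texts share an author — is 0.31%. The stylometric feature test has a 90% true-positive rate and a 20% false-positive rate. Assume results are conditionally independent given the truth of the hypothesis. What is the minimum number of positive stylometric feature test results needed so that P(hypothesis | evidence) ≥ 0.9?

Prior odds: 0.0031 ÷ 0.9969 = 31/9969.
Likelihood ratio of a positive result = 0.9/0.2 = 4.5.
Target odds: 0.9 ÷ 0.1 = 9.
Require 4.5ⁿ ≥ 9 ÷ (31/9969) = 89721/31.
4.5⁵ = 1845.28125 falls short of 89721/31 but 4.5⁶ = 8303.765625 reaches it, so n = 6.

6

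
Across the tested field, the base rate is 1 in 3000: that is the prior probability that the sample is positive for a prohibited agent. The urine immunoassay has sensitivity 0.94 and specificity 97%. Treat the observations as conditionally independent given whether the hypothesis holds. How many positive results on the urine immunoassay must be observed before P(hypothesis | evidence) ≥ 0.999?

5

Prior odds = (1/3000)/(2999/3000) = 1/2999.
False-positive rate = 1 − 0.97 = 0.03; likelihood ratio of a positive = 0.94/0.03 = 94/3.
Target posterior odds = 0.999/0.001 = 999.
Require (94/3)ⁿ ≥ 999 ÷ (1/2999) = 2996001.
(94/3)⁴ = 78074896/81 falls short of 2996001 but (94/3)⁵ ≈3.02018e+07 reaches it, so n = 5.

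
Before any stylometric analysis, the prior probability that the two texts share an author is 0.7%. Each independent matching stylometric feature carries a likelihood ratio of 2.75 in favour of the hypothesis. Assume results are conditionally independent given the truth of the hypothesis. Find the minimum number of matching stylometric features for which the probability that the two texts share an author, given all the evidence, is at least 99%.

10

Prior odds = 0.007/0.993 = 7/993.
Likelihood ratio per matching stylometric feature = 2.75.
Target posterior odds = 0.99/0.01 = 99.
Need (7/993) × 2.75ⁿ ≥ 99, i.e. 2.75ⁿ ≥ 98307/7.
2.75⁹ ≈8994.86 falls short of 98307/7 but 2.75¹⁰ ≈24735.9 reaches it, so n = 10.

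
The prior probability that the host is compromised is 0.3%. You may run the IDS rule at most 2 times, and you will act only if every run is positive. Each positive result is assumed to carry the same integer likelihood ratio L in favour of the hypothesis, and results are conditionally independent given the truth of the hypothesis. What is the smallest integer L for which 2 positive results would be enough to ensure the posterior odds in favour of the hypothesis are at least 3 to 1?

32

Prior odds = 0.003/0.997 = 3/997.
Target odds = 3.
Need L² ≥ 3 ÷ (3/997) = 997.
31² = 961 < 997 ≤ 1024 = 32², so L = 32.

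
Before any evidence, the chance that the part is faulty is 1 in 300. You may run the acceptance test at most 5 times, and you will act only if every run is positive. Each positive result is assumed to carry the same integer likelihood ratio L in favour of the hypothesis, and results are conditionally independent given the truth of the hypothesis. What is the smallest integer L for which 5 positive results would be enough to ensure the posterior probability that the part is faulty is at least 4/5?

5

Prior odds = (1/300)/(299/300) = 1/299.
Target odds = 0.8/0.2 = 4.
Need L⁵ ≥ 4 ÷ (1/299) = 1196.
4⁵ = 1024 < 1196 ≤ 3125 = 5⁵, so L = 5.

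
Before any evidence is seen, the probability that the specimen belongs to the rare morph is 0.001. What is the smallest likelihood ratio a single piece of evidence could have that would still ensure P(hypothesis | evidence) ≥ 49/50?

48951

Prior odds = 0.001/0.999 = 1/999.
Target odds = 0.98/0.02 = 49.
Required Bayes factor = 49 ÷ (1/999) = 48951.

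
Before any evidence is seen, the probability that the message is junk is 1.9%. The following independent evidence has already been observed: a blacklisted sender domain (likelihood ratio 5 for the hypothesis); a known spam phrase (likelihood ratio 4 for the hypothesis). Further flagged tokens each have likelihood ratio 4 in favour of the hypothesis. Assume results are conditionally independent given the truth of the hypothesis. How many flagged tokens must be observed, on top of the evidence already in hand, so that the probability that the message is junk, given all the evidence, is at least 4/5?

2

Prior odds = 0.019/0.981 = 19/981.
Combined Bayes factor of the evidence already in hand = 5 × 4 = 20.
Odds after that evidence = (19/981) × 20 = 380/981.
Target odds = 0.8/0.2 = 4.
Need 4ⁿ ≥ 4 ÷ (380/981) = 981/95.
4¹ = 4 falls short of 981/95 but 4² = 16 reaches it, so n = 2.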